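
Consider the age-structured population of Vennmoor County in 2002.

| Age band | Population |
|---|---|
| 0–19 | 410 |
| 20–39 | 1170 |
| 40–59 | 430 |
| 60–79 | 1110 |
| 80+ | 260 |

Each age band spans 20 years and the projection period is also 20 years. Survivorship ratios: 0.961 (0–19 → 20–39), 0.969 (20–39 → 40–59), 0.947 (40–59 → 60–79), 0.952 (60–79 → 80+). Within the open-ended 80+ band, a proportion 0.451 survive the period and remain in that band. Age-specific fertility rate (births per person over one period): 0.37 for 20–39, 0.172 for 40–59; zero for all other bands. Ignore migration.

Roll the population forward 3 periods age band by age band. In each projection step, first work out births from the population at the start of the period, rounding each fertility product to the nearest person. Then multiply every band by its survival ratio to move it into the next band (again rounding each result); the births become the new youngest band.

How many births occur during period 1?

[period 1]
Births: 1170 * 0.37 = 433, 430 * 0.172 = 74 → total 507
20–39: 410 * 0.961 = 394
40–59: 1170 * 0.969 = 1134
60–79: 430 * 0.947 = 407
80+: 1110 * 0.952 + 260 * 0.451 = 1057 + 117 = 1174
→ [507, 394, 1134, 407, 1174]

507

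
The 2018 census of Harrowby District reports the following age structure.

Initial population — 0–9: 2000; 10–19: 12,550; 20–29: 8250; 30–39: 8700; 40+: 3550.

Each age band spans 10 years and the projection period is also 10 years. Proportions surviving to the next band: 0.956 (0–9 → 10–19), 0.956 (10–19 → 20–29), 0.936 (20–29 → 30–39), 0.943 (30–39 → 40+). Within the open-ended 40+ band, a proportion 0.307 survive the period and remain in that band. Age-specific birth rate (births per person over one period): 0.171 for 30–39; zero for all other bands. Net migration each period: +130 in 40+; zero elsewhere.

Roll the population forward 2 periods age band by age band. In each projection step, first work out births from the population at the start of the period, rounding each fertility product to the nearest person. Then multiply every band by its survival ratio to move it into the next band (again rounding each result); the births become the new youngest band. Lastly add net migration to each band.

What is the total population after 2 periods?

26106

Numbering the bands 1..5 from youngest to oldest:
After projecting period 1:
Births: 8700 * 0.171 = 1488
Band 2: 2000 * 0.956 = 1912
Band 3: 12550 * 0.956 = 11998
Band 4: 8250 * 0.936 = 7722
Band 5: 8700 * 0.943 + 3550 * 0.307 = 8204 + 1090 = 9294
Net migration: Band 5 + 130 → 9424
→ [1488, 1912, 11998, 7722, 9424]
After projecting period 2:
Births: 7722 * 0.171 = 1320
Band 2: 1488 * 0.956 = 1423
Band 3: 1912 * 0.956 = 1828
Band 4: 11998 * 0.936 = 11230
Band 5: 7722 * 0.943 + 9424 * 0.307 = 7282 + 2893 = 10175
Net migration: Band 5 + 130 → 10305
→ [1320, 1423, 1828, 11230, 10305]
Total after period 2: 1320 + 1423 + 1828 + 11230 + 10305 = 26106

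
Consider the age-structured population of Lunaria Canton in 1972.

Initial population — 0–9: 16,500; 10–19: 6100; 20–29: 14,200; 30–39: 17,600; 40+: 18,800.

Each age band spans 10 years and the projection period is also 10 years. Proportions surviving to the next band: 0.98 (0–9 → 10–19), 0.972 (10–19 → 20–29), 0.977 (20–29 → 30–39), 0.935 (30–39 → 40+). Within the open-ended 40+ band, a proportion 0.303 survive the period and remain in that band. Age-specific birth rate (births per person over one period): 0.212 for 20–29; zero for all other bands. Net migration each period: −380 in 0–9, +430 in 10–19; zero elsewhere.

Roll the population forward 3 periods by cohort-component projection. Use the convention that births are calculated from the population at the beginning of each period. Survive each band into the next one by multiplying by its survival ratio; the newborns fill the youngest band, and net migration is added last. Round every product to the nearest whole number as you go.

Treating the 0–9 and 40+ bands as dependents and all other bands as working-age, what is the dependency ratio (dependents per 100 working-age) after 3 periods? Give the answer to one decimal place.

72.2

Numbering the bands 1..5 from youngest to oldest:
[period 1]
Births: 14200 × 0.212 = 3010
Band 2: 16500 × 0.98 = 16170
Band 3: 6100 × 0.972 = 5929
Band 4: 14200 × 0.977 = 13873
Band 5: 17600 × 0.935 + 18800 × 0.303 = 16456 + 5696 = 22152
Net migration: Band 1 − 380 → 2630; Band 2 + 430 → 16600
End of period: [2630, 16600, 5929, 13873, 22152]
[period 2]
Births: 5929 × 0.212 = 1257
Band 2: 2630 × 0.98 = 2577
Band 3: 16600 × 0.972 = 16135
Band 4: 5929 × 0.977 = 5793
Band 5: 13873 × 0.935 + 22152 × 0.303 = 12971 + 6712 = 19683
Net migration: Band 1 − 380 → 877; Band 2 + 430 → 3007
End of period: [877, 3007, 16135, 5793, 19683]
[period 3]
Births: 16135 × 0.212 = 3421
Band 2: 877 × 0.98 = 859
Band 3: 3007 × 0.972 = 2923
Band 4: 16135 × 0.977 = 15764
Band 5: 5793 × 0.935 + 19683 × 0.303 = 5416 + 5964 = 11380
Net migration: Band 1 − 380 → 3041; Band 2 + 430 → 1289
End of period: [3041, 1289, 2923, 15764, 11380]
Dependents (band 0–9 + band 40+) = 3041 + 11380 = 14421; working-age = 19976; ratio = 14421/19976 × 100 = 72.2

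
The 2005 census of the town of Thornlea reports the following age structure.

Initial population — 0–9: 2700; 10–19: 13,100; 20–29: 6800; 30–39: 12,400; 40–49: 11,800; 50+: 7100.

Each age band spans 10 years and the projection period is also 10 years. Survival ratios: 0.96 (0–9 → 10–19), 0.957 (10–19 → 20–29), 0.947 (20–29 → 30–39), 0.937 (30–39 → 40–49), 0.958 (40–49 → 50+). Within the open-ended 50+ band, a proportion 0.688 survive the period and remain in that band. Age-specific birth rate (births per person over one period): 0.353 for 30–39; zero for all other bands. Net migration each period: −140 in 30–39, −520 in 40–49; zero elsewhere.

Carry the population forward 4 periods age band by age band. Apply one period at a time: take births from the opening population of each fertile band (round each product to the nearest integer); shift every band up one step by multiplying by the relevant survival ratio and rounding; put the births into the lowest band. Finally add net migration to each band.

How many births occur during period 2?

(Groups numbered youngest = 1 to oldest = 6.)
Period 1.
Births: 12400 × 0.353 = 4377
Group 2: 2700 × 0.96 = 2592
Group 3: 13100 × 0.957 = 12537
Group 4: 6800 × 0.947 = 6440
Group 5: 12400 × 0.937 = 11619
Group 6: 11800 × 0.958 + 7100 × 0.688 = 11304 + 4885 = 16189
Net migration: Group 4 − 140 → 6300; Group 5 − 520 → 11099
End of period: [4377, 2592, 12537, 6300, 11099, 16189]
Period 2.
Births: 6300 × 0.353 = 2224
Group 2: 4377 × 0.96 = 4202
Group 3: 2592 × 0.957 = 2481
Group 4: 12537 × 0.947 = 11873
Group 5: 6300 × 0.937 = 5903
Group 6: 11099 × 0.958 + 16189 × 0.688 = 10633 + 11138 = 21771
Net migration: Group 4 − 140 → 11733; Group 5 − 520 → 5383
End of period: [2224, 4202, 2481, 11733, 5383, 21771]

2224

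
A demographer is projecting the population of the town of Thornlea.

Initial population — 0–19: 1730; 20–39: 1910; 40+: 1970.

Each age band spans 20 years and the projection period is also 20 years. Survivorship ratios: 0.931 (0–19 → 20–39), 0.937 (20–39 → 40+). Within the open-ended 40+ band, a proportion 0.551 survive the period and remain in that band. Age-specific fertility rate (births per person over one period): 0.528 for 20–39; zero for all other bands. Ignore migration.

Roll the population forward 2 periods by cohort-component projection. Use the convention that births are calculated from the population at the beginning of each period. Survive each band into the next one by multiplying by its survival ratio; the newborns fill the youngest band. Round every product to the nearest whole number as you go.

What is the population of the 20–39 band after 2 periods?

938

— Period 1 —
Births: 1910 × 0.528 = 1008
20–39: 1730 × 0.931 = 1611
40+: 1910 × 0.937 + 1970 × 0.551 = 1790 + 1085 = 2875
Giving 1008 / 1611 / 2875.
— Period 2 —
Births: 1611 × 0.528 = 851
20–39: 1008 × 0.931 = 938
40+: 1611 × 0.937 + 2875 × 0.551 = 1510 + 1584 = 3094
Giving 851 / 938 / 3094.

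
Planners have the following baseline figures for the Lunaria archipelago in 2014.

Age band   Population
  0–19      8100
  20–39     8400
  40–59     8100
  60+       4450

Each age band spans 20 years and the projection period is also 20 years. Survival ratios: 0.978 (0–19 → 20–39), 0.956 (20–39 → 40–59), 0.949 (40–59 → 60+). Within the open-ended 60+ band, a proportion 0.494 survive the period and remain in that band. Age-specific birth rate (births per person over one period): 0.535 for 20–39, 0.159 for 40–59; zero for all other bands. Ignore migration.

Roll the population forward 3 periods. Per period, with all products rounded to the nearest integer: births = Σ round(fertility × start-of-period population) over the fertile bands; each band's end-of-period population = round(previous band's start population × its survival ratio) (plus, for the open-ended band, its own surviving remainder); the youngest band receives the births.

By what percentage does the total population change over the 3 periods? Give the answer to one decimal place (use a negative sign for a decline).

-2.3

Period 1.
Births: 8400 × 0.535 = 4494, 8100 × 0.159 = 1288 ⇒ total 5782
20–39: 8100 × 0.978 = 7922
40–59: 8400 × 0.956 = 8030
60+: 8100 × 0.949 + 4450 × 0.494 = 7687 + 2198 = 9885
→ [5782, 7922, 8030, 9885]
Period 2.
Births: 7922 × 0.535 = 4238, 8030 × 0.159 = 1277 ⇒ total 5515
20–39: 5782 × 0.978 = 5655
40–59: 7922 × 0.956 = 7573
60+: 8030 × 0.949 + 9885 × 0.494 = 7620 + 4883 = 12503
→ [5515, 5655, 7573, 12503]
Period 3.
Births: 5655 × 0.535 = 3025, 7573 × 0.159 = 1204 ⇒ total 4229
20–39: 5515 × 0.978 = 5394
40–59: 5655 × 0.956 = 5406
60+: 7573 × 0.949 + 12503 × 0.494 = 7187 + 6176 = 13363
→ [4229, 5394, 5406, 13363]
Total: 29050 → 28392; change = -658; percentage change = -2.3%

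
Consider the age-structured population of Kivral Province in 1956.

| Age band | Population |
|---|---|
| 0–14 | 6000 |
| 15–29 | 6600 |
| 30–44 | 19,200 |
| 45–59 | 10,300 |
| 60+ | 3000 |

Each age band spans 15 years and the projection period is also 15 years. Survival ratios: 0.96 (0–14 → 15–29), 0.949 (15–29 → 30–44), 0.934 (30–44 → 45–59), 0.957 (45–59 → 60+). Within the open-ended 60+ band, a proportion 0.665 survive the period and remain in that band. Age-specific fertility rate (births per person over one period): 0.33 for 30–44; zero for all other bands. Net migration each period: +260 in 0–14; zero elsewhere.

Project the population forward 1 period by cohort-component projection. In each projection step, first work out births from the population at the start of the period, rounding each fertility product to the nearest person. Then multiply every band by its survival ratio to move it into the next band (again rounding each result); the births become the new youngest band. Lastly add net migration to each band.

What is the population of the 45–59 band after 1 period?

Numbering the groups 1..5 from youngest to oldest:
Period 1:
Births: 19200 × 0.33 = 6336
Group 2: 6000 × 0.96 = 5760
Group 3: 6600 × 0.949 = 6263
Group 4: 19200 × 0.934 = 17933
Group 5: 10300 × 0.957 + 3000 × 0.665 = 9857 + 1995 = 11852
Net migration: Group 1 + 260 → 6596
Population now: 0–14=6596, 15–29=5760, 30–44=6263, 45–59=17933, 60+=11852

17933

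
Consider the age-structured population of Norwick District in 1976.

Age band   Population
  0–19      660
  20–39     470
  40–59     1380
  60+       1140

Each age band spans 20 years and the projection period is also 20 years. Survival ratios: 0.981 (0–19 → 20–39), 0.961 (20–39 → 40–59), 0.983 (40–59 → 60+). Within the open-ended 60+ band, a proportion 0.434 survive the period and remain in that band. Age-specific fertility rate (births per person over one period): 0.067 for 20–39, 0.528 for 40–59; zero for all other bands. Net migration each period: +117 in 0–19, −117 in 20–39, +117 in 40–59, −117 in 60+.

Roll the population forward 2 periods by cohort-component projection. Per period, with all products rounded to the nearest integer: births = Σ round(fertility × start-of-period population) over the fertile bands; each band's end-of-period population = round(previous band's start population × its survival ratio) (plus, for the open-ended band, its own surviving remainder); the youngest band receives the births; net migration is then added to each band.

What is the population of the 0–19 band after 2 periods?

453

Let group 1 be 0–19 through group 4 = 60+.
Period 1.
Births: 470 * 0.067 = 31, 1380 * 0.528 = 729 — total 760
Group 2: 660 * 0.981 = 647
Group 3: 470 * 0.961 = 452
Group 4: 1380 * 0.983 + 1140 * 0.434 = 1357 + 495 = 1852
Net migration: Group 1 + 117 → 877; Group 2 − 117 → 530; Group 3 + 117 → 569; Group 4 − 117 → 1735
Population now: 0–19=877, 20–39=530, 40–59=569, 60+=1735
Period 2.
Births: 530 * 0.067 = 36, 569 * 0.528 = 300 — total 336
Group 2: 877 * 0.981 = 860
Group 3: 530 * 0.961 = 509
Group 4: 569 * 0.983 + 1735 * 0.434 = 559 + 753 = 1312
Net migration: Group 1 + 117 → 453; Group 2 − 117 → 743; Group 3 + 117 → 626; Group 4 − 117 → 1195
Population now: 0–19=453, 20–39=743, 40–59=626, 60+=1195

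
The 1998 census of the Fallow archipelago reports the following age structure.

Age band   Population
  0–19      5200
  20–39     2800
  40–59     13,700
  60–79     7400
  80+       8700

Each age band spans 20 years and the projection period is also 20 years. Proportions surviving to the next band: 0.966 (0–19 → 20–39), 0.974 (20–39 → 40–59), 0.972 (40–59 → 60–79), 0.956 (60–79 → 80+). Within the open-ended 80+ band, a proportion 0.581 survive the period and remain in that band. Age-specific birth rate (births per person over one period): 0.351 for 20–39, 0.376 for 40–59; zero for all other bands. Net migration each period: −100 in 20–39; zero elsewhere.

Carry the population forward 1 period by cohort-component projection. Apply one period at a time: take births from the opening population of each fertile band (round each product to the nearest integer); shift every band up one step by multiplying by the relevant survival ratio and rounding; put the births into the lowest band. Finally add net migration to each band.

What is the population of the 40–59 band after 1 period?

2727

[period 1]
Births: 2800 × 0.351 = 983, 13700 × 0.376 = 5151 ⇒ total 6134
20–39: 5200 × 0.966 = 5023
40–59: 2800 × 0.974 = 2727
60–79: 13700 × 0.972 = 13316
80+: 7400 × 0.956 + 8700 × 0.581 = 7074 + 5055 = 12129
Net migration: 20–39 − 100 → 4923
Population now: 0–19=6134, 20–39=4923, 40–59=2727, 60–79=13316, 80+=12129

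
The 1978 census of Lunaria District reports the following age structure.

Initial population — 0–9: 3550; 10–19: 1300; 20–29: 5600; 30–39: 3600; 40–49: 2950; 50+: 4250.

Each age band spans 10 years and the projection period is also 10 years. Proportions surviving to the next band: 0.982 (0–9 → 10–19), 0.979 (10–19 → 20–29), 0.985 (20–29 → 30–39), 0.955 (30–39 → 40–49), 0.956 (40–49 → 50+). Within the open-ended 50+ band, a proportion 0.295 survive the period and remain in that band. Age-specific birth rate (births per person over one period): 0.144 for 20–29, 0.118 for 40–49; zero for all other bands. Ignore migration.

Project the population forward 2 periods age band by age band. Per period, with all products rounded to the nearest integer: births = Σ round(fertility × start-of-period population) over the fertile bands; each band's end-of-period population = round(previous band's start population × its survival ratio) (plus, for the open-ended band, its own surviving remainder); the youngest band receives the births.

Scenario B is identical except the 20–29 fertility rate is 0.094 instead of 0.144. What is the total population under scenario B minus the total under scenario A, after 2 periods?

-338

After projecting period 1:
Births: 5600 × 0.144 = 806 ; 2950 × 0.118 = 348 ⇒ total 1154
10–19: 3550 × 0.982 = 3486
20–29: 1300 × 0.979 = 1273
30–39: 5600 × 0.985 = 5516
40–49: 3600 × 0.955 = 3438
50+: 2950 × 0.956 + 4250 × 0.295 = 2820 + 1254 = 4074
Population now: 0–9=1154, 10–19=3486, 20–29=1273, 30–39=5516, 40–49=3438, 50+=4074
After projecting period 2:
Births: 1273 × 0.144 = 183 ; 3438 × 0.118 = 406 ⇒ total 589
10–19: 1154 × 0.982 = 1133
20–29: 3486 × 0.979 = 3413
30–39: 1273 × 0.985 = 1254
40–49: 5516 × 0.955 = 5268
50+: 3438 × 0.956 + 4074 × 0.295 = 3287 + 1202 = 4489
Population now: 0–9=589, 10–19=1133, 20–29=3413, 30–39=1254, 40–49=5268, 50+=4489
Scenario A total after 2 periods: 16146
Scenario B projection —
After projecting period 1:
Births: 5600 × 0.094 = 526 ; 2950 × 0.118 = 348 ⇒ total 874
10–19: 3550 × 0.982 = 3486
20–29: 1300 × 0.979 = 1273
30–39: 5600 × 0.985 = 5516
40–49: 3600 × 0.955 = 3438
50+: 2950 × 0.956 + 4250 × 0.295 = 2820 + 1254 = 4074
Population now: 0–9=874, 10–19=3486, 20–29=1273, 30–39=5516, 40–49=3438, 50+=4074
After projecting period 2:
Births: 1273 × 0.094 = 120 ; 3438 × 0.118 = 406 ⇒ total 526
10–19: 874 × 0.982 = 858
20–29: 3486 × 0.979 = 3413
30–39: 1273 × 0.985 = 1254
40–49: 5516 × 0.955 = 5268
50+: 3438 × 0.956 + 4074 × 0.295 = 3287 + 1202 = 4489
Population now: 0–9=526, 10–19=858, 20–29=3413, 30–39=1254, 40–49=5268, 50+=4489
Scenario B total after 2 periods: 15808
Difference B − A = 15808 − 16146 = -338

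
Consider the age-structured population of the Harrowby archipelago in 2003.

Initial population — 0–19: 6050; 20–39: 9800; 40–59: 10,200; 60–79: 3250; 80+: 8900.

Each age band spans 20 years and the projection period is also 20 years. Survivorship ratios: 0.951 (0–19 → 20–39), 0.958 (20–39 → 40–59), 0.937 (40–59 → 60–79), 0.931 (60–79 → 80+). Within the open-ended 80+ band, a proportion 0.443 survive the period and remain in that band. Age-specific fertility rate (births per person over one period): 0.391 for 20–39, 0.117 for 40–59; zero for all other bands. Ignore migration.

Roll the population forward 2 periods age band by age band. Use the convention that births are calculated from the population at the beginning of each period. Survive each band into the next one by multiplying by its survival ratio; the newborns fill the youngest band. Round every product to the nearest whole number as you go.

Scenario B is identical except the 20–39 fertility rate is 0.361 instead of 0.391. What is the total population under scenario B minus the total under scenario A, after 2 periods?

-453

(Groups numbered youngest = 1 to oldest = 5.)
[period 1]
Births: 9800 × 0.391 = 3832  |  10200 × 0.117 = 1193 — total 5025
Group 2: 6050 × 0.951 = 5754
Group 3: 9800 × 0.958 = 9388
Group 4: 10200 × 0.937 = 9557
Group 5: 3250 × 0.931 + 8900 × 0.443 = 3026 + 3943 = 6969
→ [5025, 5754, 9388, 9557, 6969]
[period 2]
Births: 5754 × 0.391 = 2250  |  9388 × 0.117 = 1098 — total 3348
Group 2: 5025 × 0.951 = 4779
Group 3: 5754 × 0.958 = 5512
Group 4: 9388 × 0.937 = 8797
Group 5: 9557 × 0.931 + 6969 × 0.443 = 8898 + 3087 = 11985
→ [3348, 4779, 5512, 8797, 11985]
Scenario A total after 2 periods: 34421
Scenario B projection —
[period 1]
Births: 9800 × 0.361 = 3538  |  10200 × 0.117 = 1193 — total 4731
Group 2: 6050 × 0.951 = 5754
Group 3: 9800 × 0.958 = 9388
Group 4: 10200 × 0.937 = 9557
Group 5: 3250 × 0.931 + 8900 × 0.443 = 3026 + 3943 = 6969
→ [4731, 5754, 9388, 9557, 6969]
[period 2]
Births: 5754 × 0.361 = 2077  |  9388 × 0.117 = 1098 — total 3175
Group 2: 4731 × 0.951 = 4499
Group 3: 5754 × 0.958 = 5512
Group 4: 9388 × 0.937 = 8797
Group 5: 9557 × 0.931 + 6969 × 0.443 = 8898 + 3087 = 11985
→ [3175, 4499, 5512, 8797, 11985]
Scenario B total after 2 periods: 33968
Difference B − A = 33968 − 34421 = -453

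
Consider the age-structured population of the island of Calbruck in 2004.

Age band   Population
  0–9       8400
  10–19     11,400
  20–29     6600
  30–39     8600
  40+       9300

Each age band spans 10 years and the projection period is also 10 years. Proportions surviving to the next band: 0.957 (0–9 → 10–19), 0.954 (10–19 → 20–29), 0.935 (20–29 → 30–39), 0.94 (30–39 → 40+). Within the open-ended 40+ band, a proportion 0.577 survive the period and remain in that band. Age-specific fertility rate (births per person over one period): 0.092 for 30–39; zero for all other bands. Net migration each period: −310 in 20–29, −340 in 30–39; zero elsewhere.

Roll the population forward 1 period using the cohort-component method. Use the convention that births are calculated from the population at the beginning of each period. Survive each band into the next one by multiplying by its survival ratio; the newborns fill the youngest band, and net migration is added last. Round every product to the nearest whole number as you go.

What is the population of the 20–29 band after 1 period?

10566

Call the groups 1 to 5, youngest first.
Period 1:
Births: 8600 × 0.092 = 791
Group 2: 8400 × 0.957 = 8039
Group 3: 11400 × 0.954 = 10876
Group 4: 6600 × 0.935 = 6171
Group 5: 8600 × 0.94 + 9300 × 0.577 = 8084 + 5366 = 13450
Net migration: Group 3 − 310 → 10566; Group 4 − 340 → 5831
Population now: 0–9=791, 10–19=8039, 20–29=10566, 30–39=5831, 40+=13450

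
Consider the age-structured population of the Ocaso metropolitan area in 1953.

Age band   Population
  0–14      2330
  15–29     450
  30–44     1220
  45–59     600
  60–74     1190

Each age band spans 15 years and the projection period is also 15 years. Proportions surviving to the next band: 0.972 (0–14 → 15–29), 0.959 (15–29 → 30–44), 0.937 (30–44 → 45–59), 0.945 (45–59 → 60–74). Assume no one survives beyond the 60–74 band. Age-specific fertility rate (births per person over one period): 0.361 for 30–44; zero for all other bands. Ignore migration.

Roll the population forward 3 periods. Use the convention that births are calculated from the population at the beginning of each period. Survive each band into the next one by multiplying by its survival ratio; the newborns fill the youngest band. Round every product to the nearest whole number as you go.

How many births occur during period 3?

784

[period 1]
Births: 1220 * 0.361 = 440
15–29: 2330 * 0.972 = 2265
30–44: 450 * 0.959 = 432
45–59: 1220 * 0.937 = 1143
60–74: 600 * 0.945 = 567
Giving 440 / 2265 / 432 / 1143 / 567.
[period 2]
Births: 432 * 0.361 = 156
15–29: 440 * 0.972 = 428
30–44: 2265 * 0.959 = 2172
45–59: 432 * 0.937 = 405
60–74: 1143 * 0.945 = 1080
Giving 156 / 428 / 2172 / 405 / 1080.
[period 3]
Births: 2172 * 0.361 = 784
15–29: 156 * 0.972 = 152
30–44: 428 * 0.959 = 410
45–59: 2172 * 0.937 = 2035
60–74: 405 * 0.945 = 383
Giving 784 / 152 / 410 / 2035 / 383.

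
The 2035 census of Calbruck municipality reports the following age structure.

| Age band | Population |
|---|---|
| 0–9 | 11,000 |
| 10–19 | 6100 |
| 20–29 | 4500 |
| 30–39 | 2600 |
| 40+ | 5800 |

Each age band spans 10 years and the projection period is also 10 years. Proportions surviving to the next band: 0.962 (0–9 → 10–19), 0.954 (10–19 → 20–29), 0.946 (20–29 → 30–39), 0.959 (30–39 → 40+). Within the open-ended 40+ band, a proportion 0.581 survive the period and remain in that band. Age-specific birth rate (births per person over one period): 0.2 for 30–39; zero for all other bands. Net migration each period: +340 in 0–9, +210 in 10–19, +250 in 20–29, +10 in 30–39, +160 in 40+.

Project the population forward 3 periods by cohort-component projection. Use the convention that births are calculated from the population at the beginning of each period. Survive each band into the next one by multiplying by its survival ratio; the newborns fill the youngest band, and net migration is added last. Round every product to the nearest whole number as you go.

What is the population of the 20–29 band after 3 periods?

1239

Period 1.
Births: 2600 × 0.2 = 520
10–19: 11000 × 0.962 = 10582
20–29: 6100 × 0.954 = 5819
30–39: 4500 × 0.946 = 4257
40+: 2600 × 0.959 + 5800 × 0.581 = 2493 + 3370 = 5863
Net migration: 0–9 + 340 → 860; 10–19 + 210 → 10792; 20–29 + 250 → 6069; 30–39 + 10 → 4267; 40+ + 160 → 6023
End of period: [860, 10792, 6069, 4267, 6023]
Period 2.
Births: 4267 × 0.2 = 853
10–19: 860 × 0.962 = 827
20–29: 10792 × 0.954 = 10296
30–39: 6069 × 0.946 = 5741
40+: 4267 × 0.959 + 6023 × 0.581 = 4092 + 3499 = 7591
Net migration: 0–9 + 340 → 1193; 10–19 + 210 → 1037; 20–29 + 250 → 10546; 30–39 + 10 → 5751; 40+ + 160 → 7751
End of period: [1193, 1037, 10546, 5751, 7751]
Period 3.
Births: 5751 × 0.2 = 1150
10–19: 1193 × 0.962 = 1148
20–29: 1037 × 0.954 = 989
30–39: 10546 × 0.946 = 9977
40+: 5751 × 0.959 + 7751 × 0.581 = 5515 + 4503 = 10018
Net migration: 0–9 + 340 → 1490; 10–19 + 210 → 1358; 20–29 + 250 → 1239; 30–39 + 10 → 9987; 40+ + 160 → 10178
End of period: [1490, 1358, 1239, 9987, 10178]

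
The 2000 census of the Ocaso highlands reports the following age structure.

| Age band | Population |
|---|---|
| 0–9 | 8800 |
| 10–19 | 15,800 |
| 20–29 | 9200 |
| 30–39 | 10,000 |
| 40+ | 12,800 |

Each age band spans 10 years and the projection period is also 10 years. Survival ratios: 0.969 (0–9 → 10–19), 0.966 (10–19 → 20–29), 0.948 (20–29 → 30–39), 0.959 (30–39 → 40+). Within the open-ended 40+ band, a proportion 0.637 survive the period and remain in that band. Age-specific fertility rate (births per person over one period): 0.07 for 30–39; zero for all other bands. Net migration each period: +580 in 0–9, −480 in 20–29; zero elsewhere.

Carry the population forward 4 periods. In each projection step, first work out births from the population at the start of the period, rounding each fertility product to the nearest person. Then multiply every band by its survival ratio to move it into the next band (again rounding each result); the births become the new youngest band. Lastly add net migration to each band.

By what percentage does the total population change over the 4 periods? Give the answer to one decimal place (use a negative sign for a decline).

-51.4

After projecting period 1:
Births: 10000 * 0.07 = 700
10–19: 8800 * 0.969 = 8527
20–29: 15800 * 0.966 = 15263
30–39: 9200 * 0.948 = 8722
40+: 10000 * 0.959 + 12800 * 0.637 = 9590 + 8154 = 17744
Net migration: 0–9 + 580 → 1280; 20–29 − 480 → 14783
End of period: [1280, 8527, 14783, 8722, 17744]
After projecting period 2:
Births: 8722 * 0.07 = 611
10–19: 1280 * 0.969 = 1240
20–29: 8527 * 0.966 = 8237
30–39: 14783 * 0.948 = 14014
40+: 8722 * 0.959 + 17744 * 0.637 = 8364 + 11303 = 19667
Net migration: 0–9 + 580 → 1191; 20–29 − 480 → 7757
End of period: [1191, 1240, 7757, 14014, 19667]
After projecting period 3:
Births: 14014 * 0.07 = 981
10–19: 1191 * 0.969 = 1154
20–29: 1240 * 0.966 = 1198
30–39: 7757 * 0.948 = 7354
40+: 14014 * 0.959 + 19667 * 0.637 = 13439 + 12528 = 25967
Net migration: 0–9 + 580 → 1561; 20–29 − 480 → 718
End of period: [1561, 1154, 718, 7354, 25967]
After projecting period 4:
Births: 7354 * 0.07 = 515
10–19: 1561 * 0.969 = 1513
20–29: 1154 * 0.966 = 1115
30–39: 718 * 0.948 = 681
40+: 7354 * 0.959 + 25967 * 0.637 = 7052 + 16541 = 23593
Net migration: 0–9 + 580 → 1095; 20–29 − 480 → 635
End of period: [1095, 1513, 635, 681, 23593]
Total: 56600 → 27517; change = -29083; percentage change = -51.4%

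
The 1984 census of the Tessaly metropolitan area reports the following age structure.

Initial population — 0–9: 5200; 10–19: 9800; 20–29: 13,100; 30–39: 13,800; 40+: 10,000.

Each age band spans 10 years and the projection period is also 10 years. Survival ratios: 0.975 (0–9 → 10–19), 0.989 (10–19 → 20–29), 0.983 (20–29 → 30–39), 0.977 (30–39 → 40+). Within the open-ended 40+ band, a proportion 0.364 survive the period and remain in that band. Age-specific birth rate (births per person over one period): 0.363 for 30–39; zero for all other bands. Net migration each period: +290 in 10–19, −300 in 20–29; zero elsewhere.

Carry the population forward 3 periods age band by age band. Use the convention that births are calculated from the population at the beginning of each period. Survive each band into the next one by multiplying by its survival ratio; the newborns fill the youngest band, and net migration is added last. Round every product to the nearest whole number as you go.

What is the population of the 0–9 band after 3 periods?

3351

Numbering the groups 1..5 from youngest to oldest:
— Period 1 —
Births: 13800 * 0.363 = 5009
Group 2: 5200 * 0.975 = 5070
Group 3: 9800 * 0.989 = 9692
Group 4: 13100 * 0.983 = 12877
Group 5: 13800 * 0.977 + 10000 * 0.364 = 13483 + 3640 = 17123
Net migration: Group 2 + 290 → 5360; Group 3 − 300 → 9392
Population now: 0–9=5009, 10–19=5360, 20–29=9392, 30–39=12877, 40+=17123
— Period 2 —
Births: 12877 * 0.363 = 4674
Group 2: 5009 * 0.975 = 4884
Group 3: 5360 * 0.989 = 5301
Group 4: 9392 * 0.983 = 9232
Group 5: 12877 * 0.977 + 17123 * 0.364 = 12581 + 6233 = 18814
Net migration: Group 2 + 290 → 5174; Group 3 − 300 → 5001
Population now: 0–9=4674, 10–19=5174, 20–29=5001, 30–39=9232, 40+=18814
— Period 3 —
Births: 9232 * 0.363 = 3351
Group 2: 4674 * 0.975 = 4557
Group 3: 5174 * 0.989 = 5117
Group 4: 5001 * 0.983 = 4916
Group 5: 9232 * 0.977 + 18814 * 0.364 = 9020 + 6848 = 15868
Net migration: Group 2 + 290 → 4847; Group 3 − 300 → 4817
Population now: 0–9=3351, 10–19=4847, 20–29=4817, 30–39=4916, 40+=15868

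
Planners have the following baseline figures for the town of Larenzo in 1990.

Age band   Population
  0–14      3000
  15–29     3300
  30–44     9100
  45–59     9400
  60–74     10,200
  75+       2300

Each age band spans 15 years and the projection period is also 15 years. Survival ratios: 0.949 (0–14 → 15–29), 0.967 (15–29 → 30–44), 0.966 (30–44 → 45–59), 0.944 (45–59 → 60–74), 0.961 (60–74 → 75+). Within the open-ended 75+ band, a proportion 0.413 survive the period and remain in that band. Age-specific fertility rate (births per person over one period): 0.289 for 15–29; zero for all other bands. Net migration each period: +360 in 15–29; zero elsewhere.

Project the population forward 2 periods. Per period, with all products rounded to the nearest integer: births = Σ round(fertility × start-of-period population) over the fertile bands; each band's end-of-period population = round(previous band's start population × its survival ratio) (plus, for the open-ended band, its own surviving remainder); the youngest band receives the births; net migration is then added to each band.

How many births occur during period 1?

954

— Period 1 —
Births: 3300 × 0.289 = 954
15–29: 3000 × 0.949 = 2847
30–44: 3300 × 0.967 = 3191
45–59: 9100 × 0.966 = 8791
60–74: 9400 × 0.944 = 8874
75+: 10200 × 0.961 + 2300 × 0.413 = 9802 + 950 = 10752
Net migration: 15–29 + 360 → 3207
→ [954, 3207, 3191, 8791, 8874, 10752]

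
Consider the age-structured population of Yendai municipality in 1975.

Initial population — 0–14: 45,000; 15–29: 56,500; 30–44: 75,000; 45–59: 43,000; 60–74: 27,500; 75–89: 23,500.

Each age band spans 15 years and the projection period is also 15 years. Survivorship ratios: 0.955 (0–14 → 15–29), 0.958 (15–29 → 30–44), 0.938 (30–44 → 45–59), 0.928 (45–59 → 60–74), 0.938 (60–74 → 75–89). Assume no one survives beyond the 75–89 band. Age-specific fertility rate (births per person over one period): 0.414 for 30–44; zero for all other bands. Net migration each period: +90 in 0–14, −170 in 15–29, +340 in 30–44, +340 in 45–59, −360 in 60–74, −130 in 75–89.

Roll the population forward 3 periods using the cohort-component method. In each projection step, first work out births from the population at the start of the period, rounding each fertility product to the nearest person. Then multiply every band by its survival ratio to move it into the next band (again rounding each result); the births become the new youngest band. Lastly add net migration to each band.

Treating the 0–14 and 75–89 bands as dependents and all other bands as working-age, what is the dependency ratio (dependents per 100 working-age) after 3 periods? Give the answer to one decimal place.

57.3

Call the groups 1 to 6, youngest first.
After projecting period 1:
Births: 75000 × 0.414 = 31050
Group 2: 45000 × 0.955 = 42975
Group 3: 56500 × 0.958 = 54127
Group 4: 75000 × 0.938 = 70350
Group 5: 43000 × 0.928 = 39904
Group 6: 27500 × 0.938 = 25795
Net migration: Group 1 + 90 → 31140; Group 2 − 170 → 42805; Group 3 + 340 → 54467; Group 4 + 340 → 70690; Group 5 − 360 → 39544; Group 6 − 130 → 25665
Population now: 0–14=31140, 15–29=42805, 30–44=54467, 45–59=70690, 60–74=39544, 75–89=25665
After projecting period 2:
Births: 54467 × 0.414 = 22549
Group 2: 31140 × 0.955 = 29739
Group 3: 42805 × 0.958 = 41007
Group 4: 54467 × 0.938 = 51090
Group 5: 70690 × 0.928 = 65600
Group 6: 39544 × 0.938 = 37092
Net migration: Group 1 + 90 → 22639; Group 2 − 170 → 29569; Group 3 + 340 → 41347; Group 4 + 340 → 51430; Group 5 − 360 → 65240; Group 6 − 130 → 36962
Population now: 0–14=22639, 15–29=29569, 30–44=41347, 45–59=51430, 60–74=65240, 75–89=36962
After projecting period 3:
Births: 41347 × 0.414 = 17118
Group 2: 22639 × 0.955 = 21620
Group 3: 29569 × 0.958 = 28327
Group 4: 41347 × 0.938 = 38783
Group 5: 51430 × 0.928 = 47727
Group 6: 65240 × 0.938 = 61195
Net migration: Group 1 + 90 → 17208; Group 2 − 170 → 21450; Group 3 + 340 → 28667; Group 4 + 340 → 39123; Group 5 − 360 → 47367; Group 6 − 130 → 61065
Population now: 0–14=17208, 15–29=21450, 30–44=28667, 45–59=39123, 60–74=47367, 75–89=61065
Dependents (band 0–14 + band 75–89) = 17208 + 61065 = 78273; working-age = 136607; ratio = 78273/136607 × 100 = 57.3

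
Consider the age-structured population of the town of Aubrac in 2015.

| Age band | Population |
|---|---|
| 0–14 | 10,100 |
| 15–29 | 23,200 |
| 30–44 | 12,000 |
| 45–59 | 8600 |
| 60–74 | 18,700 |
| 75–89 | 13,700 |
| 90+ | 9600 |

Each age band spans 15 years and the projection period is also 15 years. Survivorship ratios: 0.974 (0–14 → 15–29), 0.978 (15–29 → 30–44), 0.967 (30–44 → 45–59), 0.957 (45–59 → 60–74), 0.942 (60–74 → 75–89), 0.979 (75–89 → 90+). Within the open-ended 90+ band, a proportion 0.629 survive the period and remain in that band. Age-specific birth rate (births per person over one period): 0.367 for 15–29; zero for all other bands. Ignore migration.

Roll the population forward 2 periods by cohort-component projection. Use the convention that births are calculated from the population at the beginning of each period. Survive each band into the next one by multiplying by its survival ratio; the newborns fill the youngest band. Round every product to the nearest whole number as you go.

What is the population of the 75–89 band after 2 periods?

Let group 1 be 0–14 through group 7 = 90+.
Period 1:
Births: 23200 * 0.367 = 8514
Group 2: 10100 * 0.974 = 9837
Group 3: 23200 * 0.978 = 22690
Group 4: 12000 * 0.967 = 11604
Group 5: 8600 * 0.957 = 8230
Group 6: 18700 * 0.942 = 17615
Group 7: 13700 * 0.979 + 9600 * 0.629 = 13412 + 6038 = 19450
Population now: 0–14=8514, 15–29=9837, 30–44=22690, 45–59=11604, 60–74=8230, 75–89=17615, 90+=19450
Period 2:
Births: 9837 * 0.367 = 3610
Group 2: 8514 * 0.974 = 8293
Group 3: 9837 * 0.978 = 9621
Group 4: 22690 * 0.967 = 21941
Group 5: 11604 * 0.957 = 11105
Group 6: 8230 * 0.942 = 7753
Group 7: 17615 * 0.979 + 19450 * 0.629 = 17245 + 12234 = 29479
Population now: 0–14=3610, 15–29=8293, 30–44=9621, 45–59=21941, 60–74=11105, 75–89=7753, 90+=29479

7753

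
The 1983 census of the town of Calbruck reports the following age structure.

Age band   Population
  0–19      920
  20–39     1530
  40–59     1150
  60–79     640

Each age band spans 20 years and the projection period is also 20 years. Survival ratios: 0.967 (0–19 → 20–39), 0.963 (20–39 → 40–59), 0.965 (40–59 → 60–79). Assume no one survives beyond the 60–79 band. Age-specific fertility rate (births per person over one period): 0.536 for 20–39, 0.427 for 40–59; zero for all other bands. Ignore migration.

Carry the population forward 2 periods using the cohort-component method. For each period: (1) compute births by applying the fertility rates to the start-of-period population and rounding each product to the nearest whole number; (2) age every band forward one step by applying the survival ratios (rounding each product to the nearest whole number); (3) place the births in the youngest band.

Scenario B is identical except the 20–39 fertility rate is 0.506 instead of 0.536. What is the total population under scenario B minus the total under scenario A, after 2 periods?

Call the groups 1 to 4, youngest first.
After projecting period 1:
Births: 1530 × 0.536 = 820  |  1150 × 0.427 = 491 — total 1311
Group 2: 920 × 0.967 = 890
Group 3: 1530 × 0.963 = 1473
Group 4: 1150 × 0.965 = 1110
Giving 1311 / 890 / 1473 / 1110.
After projecting period 2:
Births: 890 × 0.536 = 477  |  1473 × 0.427 = 629 — total 1106
Group 2: 1311 × 0.967 = 1268
Group 3: 890 × 0.963 = 857
Group 4: 1473 × 0.965 = 1421
Giving 1106 / 1268 / 857 / 1421.
Scenario A total after 2 periods: 4652
Scenario B projection —
After projecting period 1:
Births: 1530 × 0.506 = 774  |  1150 × 0.427 = 491 — total 1265
Group 2: 920 × 0.967 = 890
Group 3: 1530 × 0.963 = 1473
Group 4: 1150 × 0.965 = 1110
Giving 1265 / 890 / 1473 / 1110.
After projecting period 2:
Births: 890 × 0.506 = 450  |  1473 × 0.427 = 629 — total 1079
Group 2: 1265 × 0.967 = 1223
Group 3: 890 × 0.963 = 857
Group 4: 1473 × 0.965 = 1421
Giving 1079 / 1223 / 857 / 1421.
Scenario B total after 2 periods: 4580
Difference B − A = 4580 − 4652 = -72

-72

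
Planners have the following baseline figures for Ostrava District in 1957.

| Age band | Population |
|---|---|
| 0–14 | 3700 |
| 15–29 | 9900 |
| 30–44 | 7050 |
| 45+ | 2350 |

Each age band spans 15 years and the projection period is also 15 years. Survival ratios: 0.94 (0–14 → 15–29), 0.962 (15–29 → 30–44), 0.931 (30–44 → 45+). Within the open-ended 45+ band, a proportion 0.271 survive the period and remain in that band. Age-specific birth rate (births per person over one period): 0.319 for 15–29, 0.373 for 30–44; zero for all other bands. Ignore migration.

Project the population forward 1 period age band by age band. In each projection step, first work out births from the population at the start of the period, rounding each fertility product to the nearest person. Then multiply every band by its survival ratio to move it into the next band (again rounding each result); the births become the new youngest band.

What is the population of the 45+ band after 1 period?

Numbering the groups 1..4 from youngest to oldest:
Period 1:
Births: 9900 × 0.319 = 3158, 7050 × 0.373 = 2630 → total 5788
Group 2: 3700 × 0.94 = 3478
Group 3: 9900 × 0.962 = 9524
Group 4: 7050 × 0.931 + 2350 × 0.271 = 6564 + 637 = 7201
End of period: [5788, 3478, 9524, 7201]

7201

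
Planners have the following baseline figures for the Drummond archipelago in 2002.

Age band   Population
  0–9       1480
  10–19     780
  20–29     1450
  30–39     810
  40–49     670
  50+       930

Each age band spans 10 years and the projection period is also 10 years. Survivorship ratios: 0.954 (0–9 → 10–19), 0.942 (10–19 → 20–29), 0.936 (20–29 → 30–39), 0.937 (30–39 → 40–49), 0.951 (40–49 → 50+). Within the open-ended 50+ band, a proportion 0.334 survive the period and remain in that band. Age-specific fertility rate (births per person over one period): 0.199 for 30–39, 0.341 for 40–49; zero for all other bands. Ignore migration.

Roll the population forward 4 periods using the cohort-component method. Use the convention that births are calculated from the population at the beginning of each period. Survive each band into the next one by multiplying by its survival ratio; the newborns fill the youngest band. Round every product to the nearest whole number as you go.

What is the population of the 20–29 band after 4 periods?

476

After projecting period 1:
Births: 810 × 0.199 = 161, 670 × 0.341 = 228 ⇒ total 389
10–19: 1480 × 0.954 = 1412
20–29: 780 × 0.942 = 735
30–39: 1450 × 0.936 = 1357
40–49: 810 × 0.937 = 759
50+: 670 × 0.951 + 930 × 0.334 = 637 + 311 = 948
→ [389, 1412, 735, 1357, 759, 948]
After projecting period 2:
Births: 1357 × 0.199 = 270, 759 × 0.341 = 259 ⇒ total 529
10–19: 389 × 0.954 = 371
20–29: 1412 × 0.942 = 1330
30–39: 735 × 0.936 = 688
40–49: 1357 × 0.937 = 1272
50+: 759 × 0.951 + 948 × 0.334 = 722 + 317 = 1039
→ [529, 371, 1330, 688, 1272, 1039]
After projecting period 3:
Births: 688 × 0.199 = 137, 1272 × 0.341 = 434 ⇒ total 571
10–19: 529 × 0.954 = 505
20–29: 371 × 0.942 = 349
30–39: 1330 × 0.936 = 1245
40–49: 688 × 0.937 = 645
50+: 1272 × 0.951 + 1039 × 0.334 = 1210 + 347 = 1557
→ [571, 505, 349, 1245, 645, 1557]
After projecting period 4:
Births: 1245 × 0.199 = 248, 645 × 0.341 = 220 ⇒ total 468
10–19: 571 × 0.954 = 545
20–29: 505 × 0.942 = 476
30–39: 349 × 0.936 = 327
40–49: 1245 × 0.937 = 1167
50+: 645 × 0.951 + 1557 × 0.334 = 613 + 520 = 1133
→ [468, 545, 476, 327, 1167, 1133]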